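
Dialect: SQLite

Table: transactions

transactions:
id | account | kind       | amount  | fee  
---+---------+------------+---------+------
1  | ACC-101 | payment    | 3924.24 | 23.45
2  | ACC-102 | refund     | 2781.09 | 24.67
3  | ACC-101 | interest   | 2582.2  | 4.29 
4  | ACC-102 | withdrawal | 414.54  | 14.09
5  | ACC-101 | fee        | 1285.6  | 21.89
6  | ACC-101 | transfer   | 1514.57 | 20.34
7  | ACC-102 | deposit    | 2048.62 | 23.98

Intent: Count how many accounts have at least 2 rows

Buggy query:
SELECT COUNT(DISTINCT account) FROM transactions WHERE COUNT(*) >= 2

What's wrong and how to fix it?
Bug: COUNT(*) cannot appear in WHERE; the per-group count doesn't exist yet

Fix: Use a subquery that GROUPs and filters with HAVING, then count its rows

Corrected query:
SELECT COUNT(*) FROM (SELECT account FROM transactions GROUP BY account HAVING COUNT(*) >= 2)

Result:
COUNT(*)
--------
2       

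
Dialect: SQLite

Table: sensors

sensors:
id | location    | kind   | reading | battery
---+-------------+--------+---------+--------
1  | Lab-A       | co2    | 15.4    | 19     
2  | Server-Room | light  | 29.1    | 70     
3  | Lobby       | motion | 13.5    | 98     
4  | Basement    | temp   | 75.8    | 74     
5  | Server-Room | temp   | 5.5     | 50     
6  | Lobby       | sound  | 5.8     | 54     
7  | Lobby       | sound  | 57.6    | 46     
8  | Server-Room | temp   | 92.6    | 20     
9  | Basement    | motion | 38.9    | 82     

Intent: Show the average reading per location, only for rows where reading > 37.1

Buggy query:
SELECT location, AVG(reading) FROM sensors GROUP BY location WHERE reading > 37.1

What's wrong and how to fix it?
Bug: WHERE cannot follow GROUP BY

Fix: Place WHERE between FROM and GROUP BY

Corrected query:
SELECT location, AVG(reading) FROM sensors WHERE reading > 37.1 GROUP BY location

Result:
location    | AVG(reading)
------------+-------------
Basement    | 57.35       
Lobby       | 57.6        
Server-Room | 92.6        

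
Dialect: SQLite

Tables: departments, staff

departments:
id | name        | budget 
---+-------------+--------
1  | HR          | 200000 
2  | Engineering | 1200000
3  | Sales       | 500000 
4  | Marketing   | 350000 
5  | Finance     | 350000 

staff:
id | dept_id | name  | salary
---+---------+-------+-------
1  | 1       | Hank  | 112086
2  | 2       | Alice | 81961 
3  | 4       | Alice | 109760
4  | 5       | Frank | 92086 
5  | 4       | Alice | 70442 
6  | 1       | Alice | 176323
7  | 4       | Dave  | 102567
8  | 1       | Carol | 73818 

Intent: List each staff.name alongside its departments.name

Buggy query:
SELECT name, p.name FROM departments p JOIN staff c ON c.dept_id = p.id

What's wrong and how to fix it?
Bug: Both tables have a 'name' column; the unqualified reference is ambiguous

Fix: Prefix ambiguous columns with the table alias

Corrected query:
SELECT c.name, p.name FROM departments p JOIN staff c ON c.dept_id = p.id

Result:
name  | name       
------+------------
Hank  | HR         
Alice | Engineering
Alice | Marketing  
Frank | Finance    
Alice | Marketing  
Alice | HR         
Dave  | Marketing  
Carol | HR         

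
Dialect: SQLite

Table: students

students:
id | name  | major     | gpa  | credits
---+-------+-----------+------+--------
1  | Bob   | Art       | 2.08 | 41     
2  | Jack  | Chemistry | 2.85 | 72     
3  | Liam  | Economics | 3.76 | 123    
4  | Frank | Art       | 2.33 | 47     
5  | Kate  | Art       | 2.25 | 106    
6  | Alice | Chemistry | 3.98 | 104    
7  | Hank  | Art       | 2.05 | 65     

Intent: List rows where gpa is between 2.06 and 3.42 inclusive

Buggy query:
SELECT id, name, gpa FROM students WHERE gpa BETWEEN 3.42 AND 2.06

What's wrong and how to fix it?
Bug: BETWEEN expects the lower bound first; with 3.42 AND 2.06 the range is empty

Fix: Write BETWEEN 2.06 AND 3.42

Corrected query:
SELECT id, name, gpa FROM students WHERE gpa BETWEEN 2.06 AND 3.42

Result:
id | name  | gpa 
---+-------+-----
1  | Bob   | 2.08
2  | Jack  | 2.85
4  | Frank | 2.33
5  | Kate  | 2.25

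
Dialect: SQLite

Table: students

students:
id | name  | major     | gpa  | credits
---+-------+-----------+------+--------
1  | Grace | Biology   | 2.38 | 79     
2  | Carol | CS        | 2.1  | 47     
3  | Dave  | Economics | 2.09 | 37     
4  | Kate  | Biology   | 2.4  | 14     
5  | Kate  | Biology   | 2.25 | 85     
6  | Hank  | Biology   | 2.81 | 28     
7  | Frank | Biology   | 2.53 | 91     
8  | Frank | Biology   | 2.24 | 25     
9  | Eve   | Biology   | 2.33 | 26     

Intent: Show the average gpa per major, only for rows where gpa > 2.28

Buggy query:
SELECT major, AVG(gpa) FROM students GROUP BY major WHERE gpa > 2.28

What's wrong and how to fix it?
Bug: WHERE cannot follow GROUP BY

Fix: Place WHERE between FROM and GROUP BY

Corrected query:
SELECT major, AVG(gpa) FROM students WHERE gpa > 2.28 GROUP BY major

Result:
major   | AVG(gpa)
--------+---------
Biology | 2.49    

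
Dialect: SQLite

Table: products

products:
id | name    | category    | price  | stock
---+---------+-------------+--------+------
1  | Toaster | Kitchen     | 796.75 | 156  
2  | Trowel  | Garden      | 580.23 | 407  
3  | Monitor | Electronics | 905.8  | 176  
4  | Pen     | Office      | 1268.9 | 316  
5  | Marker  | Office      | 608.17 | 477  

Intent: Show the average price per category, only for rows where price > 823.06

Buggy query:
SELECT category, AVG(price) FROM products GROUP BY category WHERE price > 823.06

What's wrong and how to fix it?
Bug: WHERE cannot follow GROUP BY

Fix: Move the WHERE clause before GROUP BY

Corrected query:
SELECT category, AVG(price) FROM products WHERE price > 823.06 GROUP BY category

Result:
category    | AVG(price)
------------+-----------
Electronics | 905.8     
Office      | 1268.9    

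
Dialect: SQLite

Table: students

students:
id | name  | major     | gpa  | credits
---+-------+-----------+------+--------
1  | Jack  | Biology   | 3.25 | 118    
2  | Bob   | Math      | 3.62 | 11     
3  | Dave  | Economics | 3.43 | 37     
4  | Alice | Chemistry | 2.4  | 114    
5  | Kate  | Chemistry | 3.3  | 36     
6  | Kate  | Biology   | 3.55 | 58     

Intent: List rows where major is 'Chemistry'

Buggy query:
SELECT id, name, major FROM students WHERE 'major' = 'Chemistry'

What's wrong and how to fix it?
Bug: Single quotes denote string literals in SQL; the column name is being compared as a constant string

Fix: Remove the quotes around the column name (or use double quotes for an identifier)

Corrected query:
SELECT id, name, major FROM students WHERE major = 'Chemistry'

Result:
id | name  | major    
---+-------+----------
4  | Alice | Chemistry
5  | Kate  | Chemistry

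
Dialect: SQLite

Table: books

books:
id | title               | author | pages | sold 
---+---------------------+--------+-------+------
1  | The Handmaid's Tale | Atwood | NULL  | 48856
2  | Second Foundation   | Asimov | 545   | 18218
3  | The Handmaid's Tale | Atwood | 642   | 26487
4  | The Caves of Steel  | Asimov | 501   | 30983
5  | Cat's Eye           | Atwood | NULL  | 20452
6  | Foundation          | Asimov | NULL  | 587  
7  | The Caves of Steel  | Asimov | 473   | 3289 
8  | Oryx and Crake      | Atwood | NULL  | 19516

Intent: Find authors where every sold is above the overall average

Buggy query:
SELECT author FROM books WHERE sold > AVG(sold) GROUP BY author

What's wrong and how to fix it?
Bug: WHERE evaluates per row before aggregation, so AVG() is unavailable

Fix: Use a subquery for AVG and a HAVING MIN(...) filter so the condition holds for every row in the group

Corrected query:
SELECT author FROM books GROUP BY author HAVING MIN(sold) > (SELECT AVG(sold) FROM books)

Result:
(no rows)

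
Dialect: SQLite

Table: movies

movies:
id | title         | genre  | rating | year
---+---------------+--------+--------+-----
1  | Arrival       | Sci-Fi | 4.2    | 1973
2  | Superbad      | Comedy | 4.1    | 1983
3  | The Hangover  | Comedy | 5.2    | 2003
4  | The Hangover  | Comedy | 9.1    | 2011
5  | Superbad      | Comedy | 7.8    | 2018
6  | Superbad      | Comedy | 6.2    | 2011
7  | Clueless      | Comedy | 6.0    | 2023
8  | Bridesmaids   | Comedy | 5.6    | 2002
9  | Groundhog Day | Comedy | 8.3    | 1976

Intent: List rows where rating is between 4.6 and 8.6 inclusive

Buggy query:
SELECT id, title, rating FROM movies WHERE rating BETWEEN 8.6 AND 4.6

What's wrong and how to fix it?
Bug: The bounds are reversed; BETWEEN a AND b requires a <= b to match anything

Fix: Swap the bounds so the smaller value comes first

Corrected query:
SELECT id, title, rating FROM movies WHERE rating BETWEEN 4.6 AND 8.6

Result:
id | title         | rating
---+---------------+-------
3  | The Hangover  | 5.2   
5  | Superbad      | 7.8   
6  | Superbad      | 6.2   
7  | Clueless      | 6     
8  | Bridesmaids   | 5.6   
9  | Groundhog Day | 8.3   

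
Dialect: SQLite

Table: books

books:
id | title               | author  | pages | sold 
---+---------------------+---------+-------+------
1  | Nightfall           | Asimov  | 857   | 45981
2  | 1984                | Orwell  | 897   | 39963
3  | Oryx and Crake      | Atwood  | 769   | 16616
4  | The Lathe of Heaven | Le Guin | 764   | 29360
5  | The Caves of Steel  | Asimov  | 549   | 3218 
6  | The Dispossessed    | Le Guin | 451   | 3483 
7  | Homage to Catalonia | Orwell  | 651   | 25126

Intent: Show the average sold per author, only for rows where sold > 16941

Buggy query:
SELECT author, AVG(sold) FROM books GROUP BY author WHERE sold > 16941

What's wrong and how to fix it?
Bug: Row-level WHERE must come before GROUP BY in the clause order

Fix: Place WHERE between FROM and GROUP BY

Corrected query:
SELECT author, AVG(sold) FROM books WHERE sold > 16941 GROUP BY author

Result:
author  | AVG(sold)
--------+----------
Asimov  | 45981    
Le Guin | 29360    
Orwell  | 32544.5  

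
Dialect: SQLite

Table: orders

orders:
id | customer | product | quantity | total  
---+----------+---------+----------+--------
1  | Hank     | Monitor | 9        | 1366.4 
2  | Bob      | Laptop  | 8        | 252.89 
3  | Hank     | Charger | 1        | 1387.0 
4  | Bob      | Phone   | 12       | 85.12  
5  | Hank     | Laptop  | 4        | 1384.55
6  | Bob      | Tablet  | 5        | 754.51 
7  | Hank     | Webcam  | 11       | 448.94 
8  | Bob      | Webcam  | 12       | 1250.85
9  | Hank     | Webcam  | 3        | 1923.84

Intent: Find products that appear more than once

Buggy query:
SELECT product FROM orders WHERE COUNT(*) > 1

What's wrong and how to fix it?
Bug: COUNT(*) is an aggregate and cannot be used in WHERE

Fix: GROUP BY product, then filter groups with HAVING COUNT(*) > 1

Corrected query:
SELECT product FROM orders GROUP BY product HAVING COUNT(*) > 1

Result:
product
-------
Laptop 
Webcam 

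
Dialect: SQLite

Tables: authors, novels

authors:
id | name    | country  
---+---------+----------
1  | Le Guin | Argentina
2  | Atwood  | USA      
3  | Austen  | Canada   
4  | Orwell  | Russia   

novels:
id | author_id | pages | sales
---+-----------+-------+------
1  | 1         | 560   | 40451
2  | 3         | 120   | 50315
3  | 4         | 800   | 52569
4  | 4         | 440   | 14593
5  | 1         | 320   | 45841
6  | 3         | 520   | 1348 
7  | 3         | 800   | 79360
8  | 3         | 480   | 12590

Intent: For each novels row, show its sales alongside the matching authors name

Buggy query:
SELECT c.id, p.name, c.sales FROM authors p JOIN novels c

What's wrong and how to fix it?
Bug: Missing join condition: each novels row is matched to all authors rows instead of just its own

Fix: Specify the join condition linking the foreign key to the parent id

Corrected query:
SELECT c.id, p.name, c.sales FROM authors p JOIN novels c ON c.author_id = p.id

Result:
id | name    | sales
---+---------+------
1  | Le Guin | 40451
2  | Austen  | 50315
3  | Orwell  | 52569
4  | Orwell  | 14593
5  | Le Guin | 45841
6  | Austen  | 1348 
7  | Austen  | 79360
8  | Austen  | 12590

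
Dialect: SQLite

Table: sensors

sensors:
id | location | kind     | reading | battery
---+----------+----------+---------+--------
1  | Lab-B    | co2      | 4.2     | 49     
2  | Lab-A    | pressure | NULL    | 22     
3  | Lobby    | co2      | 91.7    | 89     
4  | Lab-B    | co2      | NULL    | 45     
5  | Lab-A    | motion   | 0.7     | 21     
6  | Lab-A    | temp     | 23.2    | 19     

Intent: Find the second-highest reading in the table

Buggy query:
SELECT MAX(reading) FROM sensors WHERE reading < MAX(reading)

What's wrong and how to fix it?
Bug: The inner MAX is an aggregate inside WHERE, which is not allowed

Fix: Compute the overall MAX in a subquery, then take MAX of rows below it

Corrected query:
SELECT MAX(reading) FROM sensors WHERE reading < (SELECT MAX(reading) FROM sensors)

Result:
MAX(reading)
------------
23.2        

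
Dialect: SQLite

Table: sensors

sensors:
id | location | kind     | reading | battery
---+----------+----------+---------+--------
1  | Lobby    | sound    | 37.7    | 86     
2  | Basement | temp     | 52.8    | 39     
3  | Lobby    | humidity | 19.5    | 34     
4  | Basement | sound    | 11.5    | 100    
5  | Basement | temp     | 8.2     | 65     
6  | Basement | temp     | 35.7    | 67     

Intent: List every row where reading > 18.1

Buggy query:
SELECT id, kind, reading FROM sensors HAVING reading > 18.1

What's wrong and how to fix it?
Bug: This is a non-aggregate query (no GROUP BY, no aggregates), so in SQLite the HAVING clause is invalid here; a row-level condition belongs in WHERE

Fix: Use WHERE for row-level filtering

Corrected query:
SELECT id, kind, reading FROM sensors WHERE reading > 18.1

Result:
id | kind     | reading
---+----------+--------
1  | sound    | 37.7   
2  | temp     | 52.8   
3  | humidity | 19.5   
6  | temp     | 35.7   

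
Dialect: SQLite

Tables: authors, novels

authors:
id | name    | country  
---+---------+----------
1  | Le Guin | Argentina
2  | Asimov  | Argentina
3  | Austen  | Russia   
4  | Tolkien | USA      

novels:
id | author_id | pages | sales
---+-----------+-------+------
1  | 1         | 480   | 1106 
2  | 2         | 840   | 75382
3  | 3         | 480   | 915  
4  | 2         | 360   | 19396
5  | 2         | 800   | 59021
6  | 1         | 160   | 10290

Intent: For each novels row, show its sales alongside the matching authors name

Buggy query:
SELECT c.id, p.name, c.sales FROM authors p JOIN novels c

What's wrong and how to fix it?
Bug: JOIN with no ON clause produces a cartesian product; every novels row pairs with every authors row

Fix: Add ON c.author_id = p.id to the JOIN

Corrected query:
SELECT c.id, p.name, c.sales FROM authors p JOIN novels c ON c.author_id = p.id

Result:
id | name    | sales
---+---------+------
1  | Le Guin | 1106 
2  | Asimov  | 75382
3  | Austen  | 915  
4  | Asimov  | 19396
5  | Asimov  | 59021
6  | Le Guin | 10290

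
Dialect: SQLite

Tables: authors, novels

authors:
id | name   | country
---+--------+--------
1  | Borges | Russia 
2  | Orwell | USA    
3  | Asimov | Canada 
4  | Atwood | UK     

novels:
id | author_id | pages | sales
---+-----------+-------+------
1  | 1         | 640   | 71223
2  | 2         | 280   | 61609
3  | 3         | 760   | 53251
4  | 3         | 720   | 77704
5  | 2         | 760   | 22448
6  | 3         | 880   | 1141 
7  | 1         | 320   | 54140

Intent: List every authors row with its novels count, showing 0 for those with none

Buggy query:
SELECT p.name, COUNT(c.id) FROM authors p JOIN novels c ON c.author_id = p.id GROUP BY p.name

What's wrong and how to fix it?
Bug: An inner join excludes parents with zero children

Fix: Use LEFT JOIN so parents without children still appear (COUNT(c.id) gives 0)

Corrected query:
SELECT p.name, COUNT(c.id) FROM authors p LEFT JOIN novels c ON c.author_id = p.id GROUP BY p.name

Result:
name   | COUNT(c.id)
-------+------------
Asimov | 3          
Atwood | 0          
Borges | 2          
Orwell | 2          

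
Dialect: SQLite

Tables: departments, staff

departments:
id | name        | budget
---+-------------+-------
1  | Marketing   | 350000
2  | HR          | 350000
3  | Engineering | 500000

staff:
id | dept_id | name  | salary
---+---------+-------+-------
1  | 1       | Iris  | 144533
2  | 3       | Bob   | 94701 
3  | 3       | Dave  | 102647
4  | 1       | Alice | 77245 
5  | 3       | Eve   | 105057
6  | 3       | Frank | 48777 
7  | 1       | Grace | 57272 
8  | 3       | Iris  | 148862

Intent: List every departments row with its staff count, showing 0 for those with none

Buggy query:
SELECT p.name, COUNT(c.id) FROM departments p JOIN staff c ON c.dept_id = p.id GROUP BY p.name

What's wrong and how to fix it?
Bug: INNER JOIN drops departments rows that have no matching staff rows

Fix: Switch to LEFT JOIN to retain unmatched parent rows

Corrected query:
SELECT p.name, COUNT(c.id) FROM departments p LEFT JOIN staff c ON c.dept_id = p.id GROUP BY p.name

Result:
name        | COUNT(c.id)
------------+------------
Engineering | 5          
HR          | 0          
Marketing   | 3          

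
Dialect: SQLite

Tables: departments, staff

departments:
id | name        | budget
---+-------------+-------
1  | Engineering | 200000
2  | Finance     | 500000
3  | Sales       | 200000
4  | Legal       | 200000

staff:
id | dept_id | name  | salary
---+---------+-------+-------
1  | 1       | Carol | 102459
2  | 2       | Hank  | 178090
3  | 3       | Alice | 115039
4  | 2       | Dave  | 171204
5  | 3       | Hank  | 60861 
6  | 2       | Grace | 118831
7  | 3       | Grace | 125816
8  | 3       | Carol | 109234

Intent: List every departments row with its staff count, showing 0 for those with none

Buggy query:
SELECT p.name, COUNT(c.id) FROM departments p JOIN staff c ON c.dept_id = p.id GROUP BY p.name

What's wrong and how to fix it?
Bug: An inner join excludes parents with zero children

Fix: Use LEFT JOIN so parents without children still appear (COUNT(c.id) gives 0)

Corrected query:
SELECT p.name, COUNT(c.id) FROM departments p LEFT JOIN staff c ON c.dept_id = p.id GROUP BY p.name

Result:
name        | COUNT(c.id)
------------+------------
Engineering | 1          
Finance     | 3          
Legal       | 0          
Sales       | 4          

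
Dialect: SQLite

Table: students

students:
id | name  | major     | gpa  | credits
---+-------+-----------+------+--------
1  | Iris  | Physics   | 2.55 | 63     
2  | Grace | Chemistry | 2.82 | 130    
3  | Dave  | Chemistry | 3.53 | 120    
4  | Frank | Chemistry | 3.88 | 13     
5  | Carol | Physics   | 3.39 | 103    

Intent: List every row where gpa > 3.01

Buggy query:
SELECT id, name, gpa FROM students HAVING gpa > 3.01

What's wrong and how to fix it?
Bug: This is a non-aggregate query (no GROUP BY, no aggregates), so in SQLite the HAVING clause is invalid here; a row-level condition belongs in WHERE

Fix: Use WHERE for row-level filtering

Corrected query:
SELECT id, name, gpa FROM students WHERE gpa > 3.01

Result:
id | name  | gpa 
---+-------+-----
3  | Dave  | 3.53
4  | Frank | 3.88
5  | Carol | 3.39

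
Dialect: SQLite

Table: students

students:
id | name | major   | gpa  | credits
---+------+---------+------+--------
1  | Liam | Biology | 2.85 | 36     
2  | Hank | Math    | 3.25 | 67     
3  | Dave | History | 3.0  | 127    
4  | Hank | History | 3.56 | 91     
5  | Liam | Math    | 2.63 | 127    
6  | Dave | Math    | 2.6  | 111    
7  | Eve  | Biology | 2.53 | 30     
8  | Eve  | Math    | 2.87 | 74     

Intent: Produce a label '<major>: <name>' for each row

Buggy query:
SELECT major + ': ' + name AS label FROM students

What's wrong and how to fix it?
Bug: '+' is numeric addition; on text columns SQLite converts them to 0 instead of concatenating

Fix: Use the || operator for string concatenation

Corrected query:
SELECT major || ': ' || name AS label FROM students

Result:
label        
-------------
Biology: Liam
Math: Hank   
History: Dave
History: Hank
Math: Liam   
Math: Dave   
Biology: Eve 
Math: Eve    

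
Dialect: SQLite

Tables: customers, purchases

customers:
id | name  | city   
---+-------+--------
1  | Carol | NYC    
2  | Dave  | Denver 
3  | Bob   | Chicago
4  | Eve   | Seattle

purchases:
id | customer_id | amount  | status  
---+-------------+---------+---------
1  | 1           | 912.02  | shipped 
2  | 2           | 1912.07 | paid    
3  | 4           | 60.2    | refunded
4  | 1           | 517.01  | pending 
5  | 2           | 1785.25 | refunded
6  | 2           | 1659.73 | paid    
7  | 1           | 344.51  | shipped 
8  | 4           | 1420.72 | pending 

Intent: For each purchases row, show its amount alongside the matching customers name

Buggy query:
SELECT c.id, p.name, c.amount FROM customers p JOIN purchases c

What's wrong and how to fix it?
Bug: Missing join condition: each purchases row is matched to all customers rows instead of just its own

Fix: Specify the join condition linking the foreign key to the parent id

Corrected query:
SELECT c.id, p.name, c.amount FROM customers p JOIN purchases c ON c.customer_id = p.id

Result:
id | name  | amount 
---+-------+--------
1  | Carol | 912.02 
2  | Dave  | 1912.07
3  | Eve   | 60.2   
4  | Carol | 517.01 
5  | Dave  | 1785.25
6  | Dave  | 1659.73
7  | Carol | 344.51 
8  | Eve   | 1420.72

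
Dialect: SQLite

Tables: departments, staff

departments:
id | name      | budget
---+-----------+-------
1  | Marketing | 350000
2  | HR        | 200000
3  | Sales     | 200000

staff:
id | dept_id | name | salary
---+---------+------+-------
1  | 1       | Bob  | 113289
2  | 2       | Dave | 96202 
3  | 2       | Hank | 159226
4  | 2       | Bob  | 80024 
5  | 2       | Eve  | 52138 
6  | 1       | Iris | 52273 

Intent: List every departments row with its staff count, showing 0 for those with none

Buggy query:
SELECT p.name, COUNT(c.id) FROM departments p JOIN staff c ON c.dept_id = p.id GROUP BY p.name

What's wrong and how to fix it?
Bug: INNER JOIN drops departments rows that have no matching staff rows

Fix: Switch to LEFT JOIN to retain unmatched parent rows

Corrected query:
SELECT p.name, COUNT(c.id) FROM departments p LEFT JOIN staff c ON c.dept_id = p.id GROUP BY p.name

Result:
name      | COUNT(c.id)
----------+------------
HR        | 4          
Marketing | 2          
Sales     | 0          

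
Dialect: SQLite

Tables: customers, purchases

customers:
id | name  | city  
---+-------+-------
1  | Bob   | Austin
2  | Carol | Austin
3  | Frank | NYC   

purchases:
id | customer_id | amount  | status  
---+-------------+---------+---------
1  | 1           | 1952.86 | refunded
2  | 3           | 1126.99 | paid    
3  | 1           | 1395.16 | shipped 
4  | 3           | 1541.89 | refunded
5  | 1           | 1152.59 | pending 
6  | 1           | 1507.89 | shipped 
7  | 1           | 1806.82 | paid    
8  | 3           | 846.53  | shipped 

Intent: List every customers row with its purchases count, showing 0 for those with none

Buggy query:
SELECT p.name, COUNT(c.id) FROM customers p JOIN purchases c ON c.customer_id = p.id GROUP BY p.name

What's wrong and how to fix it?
Bug: An inner join excludes parents with zero children

Fix: Switch to LEFT JOIN to retain unmatched parent rows

Corrected query:
SELECT p.name, COUNT(c.id) FROM customers p LEFT JOIN purchases c ON c.customer_id = p.id GROUP BY p.name

Result:
name  | COUNT(c.id)
------+------------
Bob   | 5          
Carol | 0          
Frank | 3          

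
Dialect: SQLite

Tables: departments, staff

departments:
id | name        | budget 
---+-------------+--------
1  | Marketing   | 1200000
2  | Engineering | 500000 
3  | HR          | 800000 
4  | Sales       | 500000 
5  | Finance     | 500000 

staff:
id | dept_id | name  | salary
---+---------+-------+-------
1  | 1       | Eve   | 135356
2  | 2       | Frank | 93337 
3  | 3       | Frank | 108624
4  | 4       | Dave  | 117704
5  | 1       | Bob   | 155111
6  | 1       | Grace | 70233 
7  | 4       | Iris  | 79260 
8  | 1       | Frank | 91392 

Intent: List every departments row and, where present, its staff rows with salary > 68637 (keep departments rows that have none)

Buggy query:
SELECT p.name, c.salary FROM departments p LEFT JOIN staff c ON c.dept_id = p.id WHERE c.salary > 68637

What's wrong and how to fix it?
Bug: A WHERE condition on the right-hand table after LEFT JOIN drops unmatched parents

Fix: Move the right-table condition into the ON clause so unmatched parents are kept

Corrected query:
SELECT p.name, c.salary FROM departments p LEFT JOIN staff c ON c.dept_id = p.id AND c.salary > 68637

Result:
name        | salary
------------+-------
Marketing   | 70233 
Marketing   | 91392 
Marketing   | 135356
Marketing   | 155111
Engineering | 93337 
HR          | 108624
Sales       | 79260 
Sales       | 117704
Finance     | NULL  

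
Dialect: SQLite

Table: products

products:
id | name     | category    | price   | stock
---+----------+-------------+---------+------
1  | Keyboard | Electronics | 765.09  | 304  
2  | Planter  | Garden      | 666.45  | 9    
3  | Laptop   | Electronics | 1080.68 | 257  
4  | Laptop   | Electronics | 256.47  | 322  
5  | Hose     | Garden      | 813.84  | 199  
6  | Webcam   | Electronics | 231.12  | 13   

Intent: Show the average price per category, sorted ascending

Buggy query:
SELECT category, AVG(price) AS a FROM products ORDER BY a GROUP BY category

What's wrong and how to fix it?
Bug: GROUP BY must precede ORDER BY

Fix: Reorder: SELECT … FROM … GROUP BY … ORDER BY …

Corrected query:
SELECT category, AVG(price) AS a FROM products GROUP BY category ORDER BY a

Result:
category    | a      
------------+--------
Electronics | 583.34 
Garden      | 740.145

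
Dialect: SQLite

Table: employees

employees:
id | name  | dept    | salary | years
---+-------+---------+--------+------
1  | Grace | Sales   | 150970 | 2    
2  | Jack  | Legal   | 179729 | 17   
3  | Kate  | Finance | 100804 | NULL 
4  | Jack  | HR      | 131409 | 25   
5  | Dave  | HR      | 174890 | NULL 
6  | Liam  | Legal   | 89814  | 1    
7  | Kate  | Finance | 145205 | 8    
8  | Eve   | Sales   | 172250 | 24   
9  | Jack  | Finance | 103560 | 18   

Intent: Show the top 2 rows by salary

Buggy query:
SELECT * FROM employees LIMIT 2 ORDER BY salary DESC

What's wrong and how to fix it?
Bug: LIMIT must come after ORDER BY

Fix: Sort with ORDER BY, then apply LIMIT

Corrected query:
SELECT * FROM employees ORDER BY salary DESC LIMIT 2

Result:
id | name | dept  | salary | years
---+------+-------+--------+------
2  | Jack | Legal | 179729 | 17   
5  | Dave | HR    | 174890 | NULL 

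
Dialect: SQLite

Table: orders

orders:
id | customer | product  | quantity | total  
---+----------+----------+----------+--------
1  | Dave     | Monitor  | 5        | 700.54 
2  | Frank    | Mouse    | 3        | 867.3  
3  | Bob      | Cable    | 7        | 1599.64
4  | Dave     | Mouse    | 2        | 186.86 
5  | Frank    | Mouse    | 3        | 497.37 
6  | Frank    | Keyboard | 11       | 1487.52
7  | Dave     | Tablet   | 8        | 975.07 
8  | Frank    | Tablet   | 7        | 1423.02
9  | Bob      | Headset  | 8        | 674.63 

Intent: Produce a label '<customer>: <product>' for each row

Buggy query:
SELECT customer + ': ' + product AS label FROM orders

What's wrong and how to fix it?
Bug: '+' is numeric addition; on text columns SQLite converts them to 0 instead of concatenating

Fix: Replace + with || to concatenate text

Corrected query:
SELECT customer || ': ' || product AS label FROM orders

Result:
label          
---------------
Dave: Monitor  
Frank: Mouse   
Bob: Cable     
Dave: Mouse    
Frank: Mouse   
Frank: Keyboard
Dave: Tablet   
Frank: Tablet  
Bob: Headset   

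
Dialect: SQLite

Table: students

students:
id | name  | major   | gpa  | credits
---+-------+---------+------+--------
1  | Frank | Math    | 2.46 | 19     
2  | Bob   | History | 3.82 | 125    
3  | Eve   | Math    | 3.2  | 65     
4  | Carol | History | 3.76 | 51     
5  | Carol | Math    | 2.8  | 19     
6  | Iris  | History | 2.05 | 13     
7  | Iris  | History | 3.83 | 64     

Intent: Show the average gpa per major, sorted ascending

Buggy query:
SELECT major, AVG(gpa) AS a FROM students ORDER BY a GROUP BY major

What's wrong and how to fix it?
Bug: ORDER BY appears before GROUP BY; SQL clause order requires GROUP BY first

Fix: Move ORDER BY to the end, after GROUP BY

Corrected query:
SELECT major, AVG(gpa) AS a FROM students GROUP BY major ORDER BY a

Result:
major   | a    
--------+------
Math    | 2.82 
History | 3.365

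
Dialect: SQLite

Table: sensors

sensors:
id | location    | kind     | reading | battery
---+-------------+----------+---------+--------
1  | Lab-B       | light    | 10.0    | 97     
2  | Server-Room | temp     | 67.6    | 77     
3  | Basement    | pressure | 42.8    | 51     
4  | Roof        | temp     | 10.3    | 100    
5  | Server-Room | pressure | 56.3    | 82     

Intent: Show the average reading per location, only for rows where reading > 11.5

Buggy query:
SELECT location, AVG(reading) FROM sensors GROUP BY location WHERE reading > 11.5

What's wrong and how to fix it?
Bug: Row-level WHERE must come before GROUP BY in the clause order

Fix: Place WHERE between FROM and GROUP BY

Corrected query:
SELECT location, AVG(reading) FROM sensors WHERE reading > 11.5 GROUP BY location

Result:
location    | AVG(reading)
------------+-------------
Basement    | 42.8        
Server-Room | 61.95       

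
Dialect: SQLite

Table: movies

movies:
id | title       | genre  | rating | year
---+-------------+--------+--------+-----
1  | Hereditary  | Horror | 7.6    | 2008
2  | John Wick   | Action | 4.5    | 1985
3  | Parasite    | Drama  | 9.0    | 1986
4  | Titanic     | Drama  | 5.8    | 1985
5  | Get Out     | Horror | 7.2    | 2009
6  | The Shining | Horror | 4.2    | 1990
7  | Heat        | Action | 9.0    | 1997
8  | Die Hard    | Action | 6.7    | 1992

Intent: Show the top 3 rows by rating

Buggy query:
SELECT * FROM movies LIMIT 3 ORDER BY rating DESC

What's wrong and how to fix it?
Bug: ORDER BY cannot follow LIMIT; LIMIT is the final clause

Fix: Sort with ORDER BY, then apply LIMIT

Corrected query:
SELECT * FROM movies ORDER BY rating DESC LIMIT 3

Result:
id | title      | genre  | rating | year
---+------------+--------+--------+-----
3  | Parasite   | Drama  | 9      | 1986
7  | Heat       | Action | 9      | 1997
1  | Hereditary | Horror | 7.6    | 2008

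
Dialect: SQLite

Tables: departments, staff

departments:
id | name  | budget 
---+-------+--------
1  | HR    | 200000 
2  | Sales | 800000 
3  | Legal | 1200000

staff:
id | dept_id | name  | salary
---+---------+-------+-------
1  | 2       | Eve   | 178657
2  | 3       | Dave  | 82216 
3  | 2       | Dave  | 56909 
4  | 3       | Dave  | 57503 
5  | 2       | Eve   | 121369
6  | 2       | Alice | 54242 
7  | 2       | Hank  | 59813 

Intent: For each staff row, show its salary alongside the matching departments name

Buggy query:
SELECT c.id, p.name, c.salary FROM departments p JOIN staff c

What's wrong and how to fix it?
Bug: JOIN with no ON clause produces a cartesian product; every staff row pairs with every departments row

Fix: Specify the join condition linking the foreign key to the parent id

Corrected query:
SELECT c.id, p.name, c.salary FROM departments p JOIN staff c ON c.dept_id = p.id

Result:
id | name  | salary
---+-------+-------
1  | Sales | 178657
2  | Legal | 82216 
3  | Sales | 56909 
4  | Legal | 57503 
5  | Sales | 121369
6  | Sales | 54242 
7  | Sales | 59813 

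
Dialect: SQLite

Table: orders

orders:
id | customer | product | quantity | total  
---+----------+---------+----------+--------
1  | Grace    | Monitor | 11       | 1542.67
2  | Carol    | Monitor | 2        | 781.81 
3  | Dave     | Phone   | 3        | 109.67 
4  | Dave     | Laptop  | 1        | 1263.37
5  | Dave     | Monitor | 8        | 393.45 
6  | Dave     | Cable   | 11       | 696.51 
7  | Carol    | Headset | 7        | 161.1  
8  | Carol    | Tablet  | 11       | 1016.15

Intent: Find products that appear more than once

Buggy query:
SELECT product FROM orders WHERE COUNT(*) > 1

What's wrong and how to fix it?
Bug: WHERE can't reference COUNT(*); aggregates are computed after WHERE

Fix: Group first, then use HAVING for the count condition

Corrected query:
SELECT product FROM orders GROUP BY product HAVING COUNT(*) > 1

Result:
product
-------
Monitor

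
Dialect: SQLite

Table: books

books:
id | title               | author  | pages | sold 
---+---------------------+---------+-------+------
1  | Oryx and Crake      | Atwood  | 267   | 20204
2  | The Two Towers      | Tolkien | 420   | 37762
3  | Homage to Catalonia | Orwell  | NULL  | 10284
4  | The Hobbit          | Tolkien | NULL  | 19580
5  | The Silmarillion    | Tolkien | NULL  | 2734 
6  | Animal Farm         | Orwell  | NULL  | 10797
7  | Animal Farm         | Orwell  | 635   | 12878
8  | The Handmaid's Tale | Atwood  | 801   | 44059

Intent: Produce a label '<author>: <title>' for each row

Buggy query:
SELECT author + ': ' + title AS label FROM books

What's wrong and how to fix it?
Bug: SQLite uses || for string concatenation; + coerces text to numbers (yielding 0)

Fix: Use the || operator for string concatenation

Corrected query:
SELECT author || ': ' || title AS label FROM books

Result:
label                      
---------------------------
Atwood: Oryx and Crake     
Tolkien: The Two Towers    
Orwell: Homage to Catalonia
Tolkien: The Hobbit        
Tolkien: The Silmarillion  
Orwell: Animal Farm        
Orwell: Animal Farm        
Atwood: The Handmaid's Tale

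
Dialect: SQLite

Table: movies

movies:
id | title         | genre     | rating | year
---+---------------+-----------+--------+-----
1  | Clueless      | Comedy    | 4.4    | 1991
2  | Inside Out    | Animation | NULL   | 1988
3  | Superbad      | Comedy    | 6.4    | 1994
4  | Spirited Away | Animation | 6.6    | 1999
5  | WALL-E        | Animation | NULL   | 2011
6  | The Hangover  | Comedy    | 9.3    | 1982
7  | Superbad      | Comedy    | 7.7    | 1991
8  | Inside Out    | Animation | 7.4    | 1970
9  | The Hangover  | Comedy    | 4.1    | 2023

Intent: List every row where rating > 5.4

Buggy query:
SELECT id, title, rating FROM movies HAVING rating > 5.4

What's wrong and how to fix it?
Bug: This is a non-aggregate query (no GROUP BY, no aggregates), so in SQLite the HAVING clause is invalid here; a row-level condition belongs in WHERE

Fix: Replace HAVING with WHERE since the condition applies to individual rows

Corrected query:
SELECT id, title, rating FROM movies WHERE rating > 5.4

Result:
id | title         | rating
---+---------------+-------
3  | Superbad      | 6.4   
4  | Spirited Away | 6.6   
6  | The Hangover  | 9.3   
7  | Superbad      | 7.7   
8  | Inside Out    | 7.4   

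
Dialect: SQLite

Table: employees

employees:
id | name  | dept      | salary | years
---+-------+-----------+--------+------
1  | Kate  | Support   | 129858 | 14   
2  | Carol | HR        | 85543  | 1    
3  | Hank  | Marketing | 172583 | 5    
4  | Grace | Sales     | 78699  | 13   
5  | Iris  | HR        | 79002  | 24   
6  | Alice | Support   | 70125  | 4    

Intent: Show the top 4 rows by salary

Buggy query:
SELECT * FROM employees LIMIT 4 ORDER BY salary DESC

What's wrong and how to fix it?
Bug: LIMIT must come after ORDER BY

Fix: Swap the clauses: ORDER BY first, then LIMIT

Corrected query:
SELECT * FROM employees ORDER BY salary DESC LIMIT 4

Result:
id | name  | dept      | salary | years
---+-------+-----------+--------+------
3  | Hank  | Marketing | 172583 | 5    
1  | Kate  | Support   | 129858 | 14   
2  | Carol | HR        | 85543  | 1    
5  | Iris  | HR        | 79002  | 24   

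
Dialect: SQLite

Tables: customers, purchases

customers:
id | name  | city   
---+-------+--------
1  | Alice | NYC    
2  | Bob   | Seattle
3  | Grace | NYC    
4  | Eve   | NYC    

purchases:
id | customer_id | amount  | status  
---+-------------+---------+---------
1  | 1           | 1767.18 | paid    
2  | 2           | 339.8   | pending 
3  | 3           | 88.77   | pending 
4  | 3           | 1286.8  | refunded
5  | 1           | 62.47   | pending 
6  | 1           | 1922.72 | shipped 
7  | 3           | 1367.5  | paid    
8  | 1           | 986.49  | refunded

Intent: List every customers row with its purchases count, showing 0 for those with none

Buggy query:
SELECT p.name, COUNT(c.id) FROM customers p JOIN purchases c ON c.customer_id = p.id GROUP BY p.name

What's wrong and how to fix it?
Bug: An inner join excludes parents with zero children

Fix: Switch to LEFT JOIN to retain unmatched parent rows

Corrected query:
SELECT p.name, COUNT(c.id) FROM customers p LEFT JOIN purchases c ON c.customer_id = p.id GROUP BY p.name

Result:
name  | COUNT(c.id)
------+------------
Alice | 4          
Bob   | 1          
Eve   | 0          
Grace | 3          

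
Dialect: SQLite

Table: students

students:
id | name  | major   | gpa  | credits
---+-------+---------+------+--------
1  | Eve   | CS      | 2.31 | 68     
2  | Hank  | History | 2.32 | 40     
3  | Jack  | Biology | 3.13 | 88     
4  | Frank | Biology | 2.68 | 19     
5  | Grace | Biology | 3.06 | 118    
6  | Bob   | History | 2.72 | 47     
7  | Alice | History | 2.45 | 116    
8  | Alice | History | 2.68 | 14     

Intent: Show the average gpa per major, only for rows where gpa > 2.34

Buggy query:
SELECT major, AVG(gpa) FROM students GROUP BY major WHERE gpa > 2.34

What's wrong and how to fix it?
Bug: Row-level WHERE must come before GROUP BY in the clause order

Fix: Move the WHERE clause before GROUP BY

Corrected query:
SELECT major, AVG(gpa) FROM students WHERE gpa > 2.34 GROUP BY major

Result:
major   | AVG(gpa)
--------+---------
Biology | 2.956667
History | 2.616667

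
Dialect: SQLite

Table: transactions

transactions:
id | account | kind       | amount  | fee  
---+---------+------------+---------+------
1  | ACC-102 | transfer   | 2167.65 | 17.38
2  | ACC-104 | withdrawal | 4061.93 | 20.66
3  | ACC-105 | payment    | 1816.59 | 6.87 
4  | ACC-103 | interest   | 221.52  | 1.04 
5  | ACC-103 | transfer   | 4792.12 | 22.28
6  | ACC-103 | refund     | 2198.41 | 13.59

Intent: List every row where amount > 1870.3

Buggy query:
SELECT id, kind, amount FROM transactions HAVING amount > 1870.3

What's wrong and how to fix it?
Bug: HAVING filters the output of aggregation, but this query has no GROUP BY and no aggregate functions, so SQLite rejects it (HAVING clause on a non-aggregate query); the condition here is per row

Fix: Use WHERE for row-level filtering

Corrected query:
SELECT id, kind, amount FROM transactions WHERE amount > 1870.3

Result:
id | kind       | amount 
---+------------+--------
1  | transfer   | 2167.65
2  | withdrawal | 4061.93
5  | transfer   | 4792.12
6  | refund     | 2198.41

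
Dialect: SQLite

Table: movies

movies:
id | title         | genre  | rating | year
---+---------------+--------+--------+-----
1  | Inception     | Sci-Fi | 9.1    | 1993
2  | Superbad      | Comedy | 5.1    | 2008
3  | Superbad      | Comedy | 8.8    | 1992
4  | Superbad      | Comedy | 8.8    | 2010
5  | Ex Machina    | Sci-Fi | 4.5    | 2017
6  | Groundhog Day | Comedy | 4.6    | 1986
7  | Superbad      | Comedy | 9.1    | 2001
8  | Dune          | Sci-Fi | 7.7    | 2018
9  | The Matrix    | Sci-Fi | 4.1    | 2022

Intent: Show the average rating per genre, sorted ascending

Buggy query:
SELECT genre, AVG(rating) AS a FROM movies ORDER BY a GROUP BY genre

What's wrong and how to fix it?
Bug: ORDER BY appears before GROUP BY; SQL clause order requires GROUP BY first

Fix: Move ORDER BY to the end, after GROUP BY

Corrected query:
SELECT genre, AVG(rating) AS a FROM movies GROUP BY genre ORDER BY a

Result:
genre  | a   
-------+-----
Sci-Fi | 6.35
Comedy | 7.28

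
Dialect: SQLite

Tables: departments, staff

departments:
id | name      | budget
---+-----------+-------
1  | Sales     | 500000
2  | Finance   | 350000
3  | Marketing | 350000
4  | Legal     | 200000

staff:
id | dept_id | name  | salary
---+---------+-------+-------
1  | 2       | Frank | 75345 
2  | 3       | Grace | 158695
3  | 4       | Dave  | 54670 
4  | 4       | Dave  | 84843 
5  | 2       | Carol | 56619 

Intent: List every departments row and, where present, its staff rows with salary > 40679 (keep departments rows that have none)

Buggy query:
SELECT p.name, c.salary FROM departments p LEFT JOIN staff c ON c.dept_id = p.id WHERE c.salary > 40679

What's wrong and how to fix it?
Bug: Filtering c.salary in WHERE discards the NULL rows produced by LEFT JOIN, turning it into an inner join

Fix: Put 'c.salary > 40679' in the JOIN's ON clause instead of WHERE

Corrected query:
SELECT p.name, c.salary FROM departments p LEFT JOIN staff c ON c.dept_id = p.id AND c.salary > 40679

Result:
name      | salary
----------+-------
Sales     | NULL  
Finance   | 56619 
Finance   | 75345 
Marketing | 158695
Legal     | 54670 
Legal     | 84843 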